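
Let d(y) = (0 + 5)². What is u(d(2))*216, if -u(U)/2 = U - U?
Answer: 0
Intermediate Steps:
d(y) = 25 (d(y) = 5² = 25)
u(U) = 0 (u(U) = -2*(U - U) = -2*0 = 0)
u(d(2))*216 = 0*216 = 0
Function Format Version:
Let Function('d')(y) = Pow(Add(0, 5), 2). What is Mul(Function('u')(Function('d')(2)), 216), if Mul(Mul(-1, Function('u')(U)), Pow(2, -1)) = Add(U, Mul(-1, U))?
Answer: 0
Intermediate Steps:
Function('d')(y) = 25 (Function('d')(y) = Pow(5, 2) = 25)
Function('u')(U) = 0 (Function('u')(U) = Mul(-2, Add(U, Mul(-1, U))) = Mul(-2, 0) = 0)
Mul(Function('u')(Function('d')(2)), 216) = Mul(0, 216) = 0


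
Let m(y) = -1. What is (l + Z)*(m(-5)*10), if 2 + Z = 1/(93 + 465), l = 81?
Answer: -220415/279 ≈ -790.02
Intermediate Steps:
Z = -1115/558 (Z = -2 + 1/(93 + 465) = -2 + 1/558 = -1115/558 ≈ -1.9982)
(l + Z)*(m(-5)*10) = (81 - 1115/558)*(-1*10) = (44083/558)*(-10) = -220415/279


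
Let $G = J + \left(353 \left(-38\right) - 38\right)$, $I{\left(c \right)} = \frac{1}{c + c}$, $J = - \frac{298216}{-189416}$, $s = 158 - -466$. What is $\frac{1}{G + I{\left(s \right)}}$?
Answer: $- \frac{29548896}{397445203619} \approx -7.4347 \cdot 10^{-5}$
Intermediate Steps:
$s = 624$ ($s = 158 + 466 = 624$)
$J = \frac{37277}{23677}$ ($J = \left(-298216\right) \left(- \frac{1}{189416}\right) = \frac{37277}{23677} \approx 1.5744$)
$I{\left(c \right)} = \frac{1}{2 c}$
$G = - \frac{318465727}{23677}$ ($G = \frac{37277}{23677} + \left(353 \left(-38\right) - 38\right) = \frac{37277}{23677} - 13452 = - \frac{318465727}{23677} \approx -13450.0$)
$\frac{1}{G + I{\left(s \right)}} = \frac{1}{- \frac{318465727}{23677} + \frac{1}{2 \cdot 624}} = \frac{1}{- \frac{318465727}{23677} + \frac{1}{2} \cdot \frac{1}{624}} = \frac{1}{- \frac{318465727}{23677} + \frac{1}{1248}} = \frac{1}{- \frac{397445203619}{29548896}} = - \frac{29548896}{397445203619}$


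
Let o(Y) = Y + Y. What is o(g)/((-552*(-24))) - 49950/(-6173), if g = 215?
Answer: 332195995/40889952 ≈ 8.1241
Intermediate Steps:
o(Y) = 2*Y
o(g)/((-552*(-24))) - 49950/(-6173) = (2*215)/((-552*(-24))) - 49950/(-6173) = 430/13248 - 49950*(-1/6173) = 430*(1/13248) + 49950/6173 = 215/6624 + 49950/6173 = 332195995/40889952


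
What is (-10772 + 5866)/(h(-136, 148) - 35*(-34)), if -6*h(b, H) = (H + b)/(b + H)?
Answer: -2676/649 ≈ -4.1233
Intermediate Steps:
h(b, H) = -⅙ (h(b, H) = -(H + b)/(6*(b + H)) = -(H + b)/(6*(H + b)) = -⅙*1 = -⅙)
(-10772 + 5866)/(h(-136, 148) - 35*(-34)) = (-10772 + 5866)/(-⅙ - 35*(-34)) = -4906/(-⅙ + 1190) = -4906/7139/6 = -4906*6/7139 = -2676/649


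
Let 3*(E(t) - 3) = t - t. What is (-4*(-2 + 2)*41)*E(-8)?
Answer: 0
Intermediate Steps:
E(t) = 3 (E(t) = 3 + (t - t)/3 = 3 + (⅓)*0 = 3 + 0 = 3)
(-4*(-2 + 2)*41)*E(-8) = (-4*(-2 + 2)*41)*3 = (-4*0*41)*3 = (0*41)*3 = 0*3 = 0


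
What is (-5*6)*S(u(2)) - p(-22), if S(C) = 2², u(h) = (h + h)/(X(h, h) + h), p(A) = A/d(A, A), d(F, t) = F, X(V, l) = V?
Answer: -121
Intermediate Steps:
p(A) = 1 (p(A) = A/A = 1)
u(h) = 1 (u(h) = (h + h)/(h + h) = (2*h)/((2*h)) = (2*h)*(1/(2*h)) = 1)
S(C) = 4
(-5*6)*S(u(2)) - p(-22) = -5*6*4 - 1*1 = -30*4 - 1 = -120 - 1 = -121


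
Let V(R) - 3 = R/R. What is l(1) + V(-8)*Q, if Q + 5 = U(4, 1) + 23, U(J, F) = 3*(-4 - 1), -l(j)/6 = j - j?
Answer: 12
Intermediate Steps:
V(R) = 4 (V(R) = 3 + R/R = 3 + 1 = 4)
l(j) = 0 (l(j) = -6*(j - j) = -6*0 = 0)
U(J, F) = -15 (U(J, F) = 3*(-5) = -15)
Q = 3 (Q = -5 + (-15 + 23) = -5 + 8 = 3)
l(1) + V(-8)*Q = 0 + 4*3 = 0 + 12 = 12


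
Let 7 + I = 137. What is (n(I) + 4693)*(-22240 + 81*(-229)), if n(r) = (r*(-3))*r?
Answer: 1876579523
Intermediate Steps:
I = 130 (I = -7 + 137 = 130)
n(r) = -3*r² (n(r) = (-3*r)*r = -3*r²)
(n(I) + 4693)*(-22240 + 81*(-229)) = (-3*130² + 4693)*(-22240 + 81*(-229)) = (-3*16900 + 4693)*(-22240 - 18549) = (-50700 + 4693)*(-40789) = -46007*(-40789) = 1876579523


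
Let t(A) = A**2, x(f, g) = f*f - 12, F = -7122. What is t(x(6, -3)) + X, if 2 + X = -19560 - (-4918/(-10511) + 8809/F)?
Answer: -1421221901809/74859342 ≈ -18985.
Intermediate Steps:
x(f, g) = -12 + f**2 (x(f, g) = f**2 - 12 = -12 + f**2)
X = -1464340882801/74859342 (X = -2 + (-19560 - (-4918/(-10511) + 8809/(-7122))) = -2 + (-19560 - (-4918*(-1/10511) + 8809*(-1/7122))) = -2 + (-19560 - (4918/10511 - 8809/7122)) = -2 + (-19560 - 1*(-57565403/74859342)) = -2 + (-19560 + 57565403/74859342) = -2 - 1464191164117/74859342 = -1464340882801/74859342 ≈ -19561.)
t(x(6, -3)) + X = (-12 + 6**2)**2 - 1464340882801/74859342 = (-12 + 36)**2 - 1464340882801/74859342 = 24**2 - 1464340882801/74859342 = 576 - 1464340882801/74859342 = -1421221901809/74859342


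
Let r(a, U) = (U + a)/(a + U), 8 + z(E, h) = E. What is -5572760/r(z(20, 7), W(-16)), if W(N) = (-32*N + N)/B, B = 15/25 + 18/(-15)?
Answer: -5572760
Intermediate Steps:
z(E, h) = -8 + E
B = -⅗ (B = 15*(1/25) + 18*(-1/15) = ⅗ - 6/5 = -⅗ ≈ -0.60000)
W(N) = 155*N/3 (W(N) = (-32*N + N)/(-⅗) = -31*N*(-5/3) = 155*N/3)
r(a, U) = 1 (r(a, U) = (U + a)/(U + a) = 1)
-5572760/r(z(20, 7), W(-16)) = -5572760/1 = -5572760*1 = -5572760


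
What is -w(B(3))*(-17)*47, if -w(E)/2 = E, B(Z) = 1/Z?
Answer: -1598/3 ≈ -532.67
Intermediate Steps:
w(E) = -2*E
-w(B(3))*(-17)*47 = --2/3*(-17)*47 = --2*⅓*(-17)*47 = -(-⅔*(-17))*47 = -34*47/3 = -1*1598/3 = -1598/3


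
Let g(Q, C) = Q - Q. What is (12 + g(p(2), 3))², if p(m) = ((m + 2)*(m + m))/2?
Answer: 144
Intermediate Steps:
p(m) = m*(2 + m) (p(m) = ((2 + m)*(2*m))*(½) = (2*m*(2 + m))*(½) = m*(2 + m))
g(Q, C) = 0
(12 + g(p(2), 3))² = (12 + 0)² = 12² = 144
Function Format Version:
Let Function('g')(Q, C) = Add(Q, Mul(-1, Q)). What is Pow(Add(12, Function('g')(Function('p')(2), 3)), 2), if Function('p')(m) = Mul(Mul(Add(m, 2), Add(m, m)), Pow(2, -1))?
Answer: 144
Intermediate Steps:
Function('p')(m) = Mul(m, Add(2, m)) (Function('p')(m) = Mul(Mul(Add(2, m), Mul(2, m)), Rational(1, 2)) = Mul(Mul(2, m, Add(2, m)), Rational(1, 2)) = Mul(m, Add(2, m)))
Function('g')(Q, C) = 0
Pow(Add(12, Function('g')(Function('p')(2), 3)), 2) = Pow(Add(12, 0), 2) = Pow(12, 2) = 144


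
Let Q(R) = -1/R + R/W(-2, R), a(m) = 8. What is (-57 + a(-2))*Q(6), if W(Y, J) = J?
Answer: -245/6 ≈ -40.833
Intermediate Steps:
Q(R) = 1 - 1/R (Q(R) = -1/R + R/R = -1/R + 1 = 1 - 1/R)
(-57 + a(-2))*Q(6) = (-57 + 8)*((-1 + 6)/6) = -49*5/6 = -49*⅚ = -245/6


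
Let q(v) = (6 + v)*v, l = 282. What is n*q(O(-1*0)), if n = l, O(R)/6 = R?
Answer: 0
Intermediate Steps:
O(R) = 6*R
n = 282
q(v) = v*(6 + v)
n*q(O(-1*0)) = 282*((6*(-1*0))*(6 + 6*(-1*0))) = 282*((6*0)*(6 + 6*0)) = 282*(0*(6 + 0)) = 282*(0*6) = 282*0 = 0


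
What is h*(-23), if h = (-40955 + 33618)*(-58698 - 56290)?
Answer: -19404339988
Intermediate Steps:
h = 843666956 (h = -7337*(-114988) = 843666956)
h*(-23) = 843666956*(-23) = -19404339988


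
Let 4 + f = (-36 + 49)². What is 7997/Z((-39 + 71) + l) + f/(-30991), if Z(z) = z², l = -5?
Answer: 247714742/22592439 ≈ 10.964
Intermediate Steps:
f = 165 (f = -4 + (-36 + 49)² = -4 + 13² = -4 + 169 = 165)
7997/Z((-39 + 71) + l) + f/(-30991) = 7997/(((-39 + 71) - 5)²) + 165/(-30991) = 7997/((32 - 5)²) + 165*(-1/30991) = 7997/(27²) - 165/30991 = 7997/729 - 165/30991 = 247714742/22592439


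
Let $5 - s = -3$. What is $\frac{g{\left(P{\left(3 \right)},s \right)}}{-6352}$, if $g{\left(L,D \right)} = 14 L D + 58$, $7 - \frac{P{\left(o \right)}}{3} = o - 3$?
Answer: $- \frac{1205}{3176} \approx -0.37941$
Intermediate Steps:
$s = 8$ ($s = 5 - -3 = 5 + 3 = 8$)
$P{\left(o \right)} = 30 - 3 o$ ($P{\left(o \right)} = 21 - 3 \left(o - 3\right) = 21 - 3 \left(-3 + o\right) = 21 - \left(-9 + 3 o\right) = 30 - 3 o$)
$g{\left(L,D \right)} = 58 + 14 D L$ ($g{\left(L,D \right)} = 14 D L + 58 = 58 + 14 D L$)
$\frac{g{\left(P{\left(3 \right)},s \right)}}{-6352} = \frac{58 + 14 \cdot 8 \left(30 - 9\right)}{-6352} = \left(58 + 14 \cdot 8 \left(30 - 9\right)\right) \left(- \frac{1}{6352}\right) = \left(58 + 14 \cdot 8 \cdot 21\right) \left(- \frac{1}{6352}\right) = \left(58 + 2352\right) \left(- \frac{1}{6352}\right) = 2410 \left(- \frac{1}{6352}\right) = - \frac{1205}{3176}$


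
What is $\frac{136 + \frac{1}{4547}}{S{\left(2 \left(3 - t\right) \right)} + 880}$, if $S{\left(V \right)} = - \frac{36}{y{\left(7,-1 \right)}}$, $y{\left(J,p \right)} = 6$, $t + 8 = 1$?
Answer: $\frac{32547}{209162} \approx 0.15561$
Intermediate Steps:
$t = -7$ ($t = -8 + 1 = -7$)
$S{\left(V \right)} = -6$ ($S{\left(V \right)} = - \frac{36}{6} = \left(-36\right) \frac{1}{6} = -6$)
$\frac{136 + \frac{1}{4547}}{S{\left(2 \left(3 - t\right) \right)} + 880} = \frac{136 + \frac{1}{4547}}{-6 + 880} = \frac{136 + \frac{1}{4547}}{874} = \frac{618393}{4547} \cdot \frac{1}{874} = \frac{32547}{209162}$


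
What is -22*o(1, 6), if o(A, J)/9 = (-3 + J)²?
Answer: -1782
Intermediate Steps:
o(A, J) = 9*(-3 + J)²
-22*o(1, 6) = -198*(-3 + 6)² = -198*3² = -198*9 = -22*81 = -1782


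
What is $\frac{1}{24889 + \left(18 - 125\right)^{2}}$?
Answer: $\frac{1}{36338} \approx 2.7519 \cdot 10^{-5}$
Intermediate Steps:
$\frac{1}{24889 + \left(18 - 125\right)^{2}} = \frac{1}{24889 + \left(-107\right)^{2}} = \frac{1}{24889 + 11449} = \frac{1}{36338}$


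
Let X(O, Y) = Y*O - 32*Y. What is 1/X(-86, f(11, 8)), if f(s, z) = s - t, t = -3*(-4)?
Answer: 1/118 ≈ 0.0084746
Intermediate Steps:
t = 12
f(s, z) = -12 + s (f(s, z) = s - 1*12 = s - 12 = -12 + s)
X(O, Y) = -32*Y + O*Y (X(O, Y) = O*Y - 32*Y = -32*Y + O*Y)
1/X(-86, f(11, 8)) = 1/((-12 + 11)*(-32 - 86)) = 1/(-1*(-118)) = 1/118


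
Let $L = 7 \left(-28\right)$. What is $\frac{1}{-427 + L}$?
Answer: $- \frac{1}{623} \approx -0.0016051$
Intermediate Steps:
$L = -196$
$\frac{1}{-427 + L} = \frac{1}{-427 - 196} = \frac{1}{-623} = - \frac{1}{623}$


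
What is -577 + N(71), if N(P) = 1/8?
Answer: -4615/8 ≈ -576.88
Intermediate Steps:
N(P) = ⅛
-577 + N(71) = -577 + ⅛ = -4615/8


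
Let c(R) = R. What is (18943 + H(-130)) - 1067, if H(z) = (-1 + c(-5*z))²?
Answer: 439077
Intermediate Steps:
H(z) = (-1 - 5*z)²
(18943 + H(-130)) - 1067 = (18943 + (1 + 5*(-130))²) - 1067 = (18943 + (1 - 650)²) - 1067 = (18943 + (-649)²) - 1067 = (18943 + 421201) - 1067 = 440144 - 1067 = 439077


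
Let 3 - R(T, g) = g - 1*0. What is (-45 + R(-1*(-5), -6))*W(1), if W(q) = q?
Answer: -36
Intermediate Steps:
R(T, g) = 3 - g (R(T, g) = 3 - (g - 1*0) = 3 - (g + 0) = 3 - g)
(-45 + R(-1*(-5), -6))*W(1) = (-45 + (3 - 1*(-6)))*1 = (-45 + (3 + 6))*1 = (-45 + 9)*1 = -36*1 = -36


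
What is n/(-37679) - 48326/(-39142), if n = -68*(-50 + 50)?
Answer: 24163/19571 ≈ 1.2346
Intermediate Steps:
n = 0 (n = -68*0 = 0)
n/(-37679) - 48326/(-39142) = 0/(-37679) - 48326/(-39142) = 0*(-1/37679) - 48326*(-1/39142) = 0 + 24163/19571 = 24163/19571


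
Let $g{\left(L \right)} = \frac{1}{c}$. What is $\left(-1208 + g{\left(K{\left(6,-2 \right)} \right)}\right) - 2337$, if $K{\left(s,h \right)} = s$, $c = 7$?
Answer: $- \frac{24814}{7} \approx -3544.9$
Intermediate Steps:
$g{\left(L \right)} = \frac{1}{7}$
$\left(-1208 + g{\left(K{\left(6,-2 \right)} \right)}\right) - 2337 = \left(-1208 + \frac{1}{7}\right) - 2337 = - \frac{8455}{7} - 2337 = - \frac{24814}{7}$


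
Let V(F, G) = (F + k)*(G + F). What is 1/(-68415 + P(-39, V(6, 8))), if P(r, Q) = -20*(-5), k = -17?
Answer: -1/68315 ≈ -1.4638e-5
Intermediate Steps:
V(F, G) = (-17 + F)*(F + G) (V(F, G) = (F - 17)*(G + F) = (-17 + F)*(F + G))
P(r, Q) = 100
1/(-68415 + P(-39, V(6, 8))) = 1/(-68415 + 100) = 1/(-68315) = -1/68315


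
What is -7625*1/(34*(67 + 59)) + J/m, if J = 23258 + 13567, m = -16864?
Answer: -4210975/1062432 ≈ -3.9635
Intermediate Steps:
J = 36825
-7625*1/(34*(67 + 59)) + J/m = -7625*1/(34*(67 + 59)) + 36825/(-16864) = -7625/(126*34) + 36825*(-1/16864) = -7625/4284 - 36825/16864 = -4210975/1062432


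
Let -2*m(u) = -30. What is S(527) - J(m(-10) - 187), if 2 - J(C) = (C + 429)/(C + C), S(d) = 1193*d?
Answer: 216275639/344 ≈ 6.2871e+5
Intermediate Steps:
m(u) = 15 (m(u) = -½*(-30) = 15)
J(C) = 2 - (429 + C)/(2*C) (J(C) = 2 - (C + 429)/(C + C) = 2 - (429 + C)/(2*C))
S(527) - J(m(-10) - 187) = 1193*527 - 3*(-143 + (15 - 187))/(2*(15 - 187)) = 628711 - 3*(-143 - 172)/(2*(-172)) = 628711 - 3*(-1)*(-315)/(2*172) = 628711 - 1*945/344 = 628711 - 945/344 = 216275639/344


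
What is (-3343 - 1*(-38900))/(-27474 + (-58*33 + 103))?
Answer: -35557/29285 ≈ -1.2142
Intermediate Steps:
(-3343 - 1*(-38900))/(-27474 + (-58*33 + 103)) = (-3343 + 38900)/(-27474 + (-1914 + 103)) = 35557/(-27474 - 1811) = 35557/(-29285) = 35557*(-1/29285) = -35557/29285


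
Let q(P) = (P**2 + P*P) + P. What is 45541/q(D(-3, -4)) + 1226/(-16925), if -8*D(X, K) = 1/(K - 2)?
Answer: 35517606838/16925 ≈ 2.0985e+6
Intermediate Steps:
D(X, K) = -1/(8*(-2 + K)) (D(X, K) = -1/(8*(K - 2)) = -1/(8*(-2 + K)))
q(P) = P + 2*P**2 (q(P) = (P**2 + P**2) + P = 2*P**2 + P = P + 2*P**2)
45541/q(D(-3, -4)) + 1226/(-16925) = 45541/(((-1/(-16 + 8*(-4)))*(1 + 2*(-1/(-16 + 8*(-4)))))) + 1226/(-16925) = 45541/(((-1/(-16 - 32))*(1 + 2*(-1/(-16 - 32))))) + 1226*(-1/16925) = 45541/(((-1/(-48))*(1 + 2*(-1/(-48))))) - 1226/16925 = 45541/(((-1*(-1/48))*(1 + 2*(-1*(-1/48))))) - 1226/16925 = 45541/(((1 + 2*(1/48))/48)) - 1226/16925 = 45541/(((1 + 1/24)/48)) - 1226/16925 = 45541/(((1/48)*(25/24))) - 1226/16925 = 45541/(25/1152) - 1226/16925 = 45541*(1152/25) - 1226/16925 = 52463232/25 - 1226/16925 = 35517606838/16925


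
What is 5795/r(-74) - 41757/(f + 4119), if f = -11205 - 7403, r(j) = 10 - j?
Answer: 87471343/1217076 ≈ 71.870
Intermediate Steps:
f = -18608
5795/r(-74) - 41757/(f + 4119) = 5795/(10 - 1*(-74)) - 41757/(-18608 + 4119) = 5795/(10 + 74) - 41757/(-14489) = 5795/84 - 41757*(-1/14489) = 5795*(1/84) + 41757/14489 = 5795/84 + 41757/14489 = 87471343/1217076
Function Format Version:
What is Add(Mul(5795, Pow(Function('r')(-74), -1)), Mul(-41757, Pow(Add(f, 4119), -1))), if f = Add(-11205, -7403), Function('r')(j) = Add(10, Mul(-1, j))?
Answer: Rational(87471343, 1217076) ≈ 71.870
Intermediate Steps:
f = -18608
Add(Mul(5795, Pow(Function('r')(-74), -1)), Mul(-41757, Pow(Add(f, 4119), -1))) = Add(Mul(5795, Pow(Add(10, Mul(-1, -74)), -1)), Mul(-41757, Pow(Add(-18608, 4119), -1))) = Add(Mul(5795, Pow(Add(10, 74), -1)), Mul(-41757, Pow(-14489, -1))) = Add(Mul(5795, Pow(84, -1)), Mul(-41757, Rational(-1, 14489))) = Add(Mul(5795, Rational(1, 84)), Rational(41757, 14489)) = Add(Rational(5795, 84), Rational(41757, 14489)) = Rational(87471343, 1217076)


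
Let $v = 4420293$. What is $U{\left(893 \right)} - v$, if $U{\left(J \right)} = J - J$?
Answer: $-4420293$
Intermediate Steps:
$U{\left(J \right)} = 0$
$U{\left(893 \right)} - v = 0 - 4420293 = -4420293$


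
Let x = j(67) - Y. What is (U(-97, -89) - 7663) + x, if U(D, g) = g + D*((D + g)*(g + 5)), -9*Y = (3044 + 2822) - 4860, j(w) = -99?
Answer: -13709405/9 ≈ -1.5233e+6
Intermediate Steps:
Y = -1006/9 (Y = -((3044 + 2822) - 4860)/9 = -(5866 - 4860)/9 = -⅑*1006 = -1006/9 ≈ -111.78)
U(D, g) = g + D*(5 + g)*(D + g) (U(D, g) = g + D*((D + g)*(5 + g)) = g + D*((5 + g)*(D + g)) = g + D*(5 + g)*(D + g))
x = 115/9 (x = -99 - 1*(-1006/9) = -99 + 1006/9 = 115/9 ≈ 12.778)
(U(-97, -89) - 7663) + x = ((-89 + 5*(-97)² - 97*(-89)² - 89*(-97)² + 5*(-97)*(-89)) - 7663) + 115/9 = ((-89 + 5*9409 - 97*7921 - 89*9409 + 43165) - 7663) + 115/9 = ((-89 + 47045 - 768337 - 837401 + 43165) - 7663) + 115/9 = (-1515617 - 7663) + 115/9 = -1523280 + 115/9 = -13709405/9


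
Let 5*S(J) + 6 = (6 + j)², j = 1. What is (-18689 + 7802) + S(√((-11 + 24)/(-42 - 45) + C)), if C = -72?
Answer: -54392/5 ≈ -10878.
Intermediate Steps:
S(J) = 43/5 (S(J) = -6/5 + (6 + 1)²/5 = -6/5 + (⅕)*7² = -6/5 + (⅕)*49 = -6/5 + 49/5 = 43/5)
(-18689 + 7802) + S(√((-11 + 24)/(-42 - 45) + C)) = (-18689 + 7802) + 43/5 = -10887 + 43/5 = -54392/5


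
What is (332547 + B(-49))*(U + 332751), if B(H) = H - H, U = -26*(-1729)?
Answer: 125604664635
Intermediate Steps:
U = 44954
B(H) = 0
(332547 + B(-49))*(U + 332751) = (332547 + 0)*(44954 + 332751) = 332547*377705 = 125604664635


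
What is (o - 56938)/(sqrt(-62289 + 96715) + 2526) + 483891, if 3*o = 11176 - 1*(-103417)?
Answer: 1535422960334/3173125 + 56221*sqrt(34426)/19038750 ≈ 4.8388e+5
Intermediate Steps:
o = 114593/3 (o = (11176 - 1*(-103417))/3 = (11176 + 103417)/3 = (1/3)*114593 = 114593/3 ≈ 38198.)
(o - 56938)/(sqrt(-62289 + 96715) + 2526) + 483891 = (114593/3 - 56938)/(sqrt(-62289 + 96715) + 2526) + 483891 = -56221/(3*(sqrt(34426) + 2526)) + 483891 = -56221/(3*(2526 + sqrt(34426))) + 483891 = 483891 - 56221/(3*(2526 + sqrt(34426)))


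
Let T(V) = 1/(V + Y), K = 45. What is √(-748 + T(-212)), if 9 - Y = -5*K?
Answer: I*√362010/22 ≈ 27.349*I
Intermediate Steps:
Y = 234 (Y = 9 - (-5)*45 = 9 - 1*(-225) = 9 + 225 = 234)
T(V) = 1/(234 + V) (T(V) = 1/(V + 234) = 1/(234 + V))
√(-748 + T(-212)) = √(-748 + 1/(234 - 212)) = √(-748 + 1/22) = √(-16455/22) = I*√362010/22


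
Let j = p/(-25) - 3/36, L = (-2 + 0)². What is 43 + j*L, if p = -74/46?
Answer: 74044/1725 ≈ 42.924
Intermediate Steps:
p = -37/23 (p = -74*1/46 = -37/23 ≈ -1.6087)
L = 4 (L = (-2)² = 4)
j = -131/6900 (j = -37/23/(-25) - 3/36 = -37/23*(-1/25) - 3*1/36 = 37/575 - 1/12 = -131/6900 ≈ -0.018986)
43 + j*L = 43 - 131/6900*4 = 43 - 131/1725 = 74044/1725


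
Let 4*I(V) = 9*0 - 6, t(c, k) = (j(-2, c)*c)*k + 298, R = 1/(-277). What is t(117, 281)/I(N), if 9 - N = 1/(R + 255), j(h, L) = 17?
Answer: -1118414/3 ≈ -3.7280e+5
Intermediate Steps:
R = -1/277 ≈ -0.0036101
t(c, k) = 298 + 17*c*k (t(c, k) = (17*c)*k + 298 = 17*c*k + 298 = 298 + 17*c*k)
N = 635429/70634 (N = 9 - 1/(-1/277 + 255) = 9 - 1/70634/277 = 9 - 1*277/70634 = 9 - 277/70634 = 635429/70634 ≈ 8.9961)
I(V) = -3/2 (I(V) = (9*0 - 6)/4 = (0 - 6)/4 = (1/4)*(-6) = -3/2)
t(117, 281)/I(N) = (298 + 17*117*281)/(-3/2) = (298 + 558909)*(-2/3) = 559207*(-2/3) = -1118414/3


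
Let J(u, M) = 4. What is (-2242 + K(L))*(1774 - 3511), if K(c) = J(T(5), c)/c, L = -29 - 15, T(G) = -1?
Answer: 42839631/11 ≈ 3.8945e+6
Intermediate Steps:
L = -44
K(c) = 4/c
(-2242 + K(L))*(1774 - 3511) = (-2242 + 4/(-44))*(1774 - 3511) = (-2242 + 4*(-1/44))*(-1737) = (-2242 - 1/11)*(-1737) = -24663/11*(-1737) = 42839631/11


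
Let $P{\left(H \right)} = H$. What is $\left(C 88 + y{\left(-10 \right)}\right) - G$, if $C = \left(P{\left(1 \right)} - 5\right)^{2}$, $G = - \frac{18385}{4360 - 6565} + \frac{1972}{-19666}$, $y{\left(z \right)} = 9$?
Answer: $\frac{6108891086}{4336353} \approx 1408.8$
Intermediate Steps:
$G = \frac{35721115}{4336353}$ ($G = - \frac{18385}{-2205} + 1972 \left(- \frac{1}{19666}\right) = \left(-18385\right) \left(- \frac{1}{2205}\right) - \frac{986}{9833} = \frac{3677}{441} - \frac{986}{9833} = \frac{35721115}{4336353} \approx 8.2376$)
$C = 16$ ($C = \left(1 - 5\right)^{2} = \left(-4\right)^{2} = 16$)
$\left(C 88 + y{\left(-10 \right)}\right) - G = \left(16 \cdot 88 + 9\right) - \frac{35721115}{4336353} = \left(1408 + 9\right) - \frac{35721115}{4336353} = 1417 - \frac{35721115}{4336353} = \frac{6108891086}{4336353}$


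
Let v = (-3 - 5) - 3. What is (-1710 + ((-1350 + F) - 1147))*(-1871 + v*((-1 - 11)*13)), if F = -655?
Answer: 753610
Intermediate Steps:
v = -11 (v = -8 - 3 = -11)
(-1710 + ((-1350 + F) - 1147))*(-1871 + v*((-1 - 11)*13)) = (-1710 + ((-1350 - 655) - 1147))*(-1871 - 11*(-1 - 11)*13) = (-1710 + (-2005 - 1147))*(-1871 - (-132)*13) = (-1710 - 3152)*(-1871 - 11*(-156)) = -4862*(-1871 + 1716) = -4862*(-155) = 753610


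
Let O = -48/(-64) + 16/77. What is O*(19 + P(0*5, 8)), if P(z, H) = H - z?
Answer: 7965/308 ≈ 25.860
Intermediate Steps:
O = 295/308 (O = -48*(-1/64) + 16*(1/77) = ¾ + 16/77 = 295/308 ≈ 0.95779)
O*(19 + P(0*5, 8)) = 295*(19 + (8 - 0*5))/308 = 295*(19 + (8 - 1*0))/308 = 295*(19 + (8 + 0))/308 = 295*(19 + 8)/308 = (295/308)*27 = 7965/308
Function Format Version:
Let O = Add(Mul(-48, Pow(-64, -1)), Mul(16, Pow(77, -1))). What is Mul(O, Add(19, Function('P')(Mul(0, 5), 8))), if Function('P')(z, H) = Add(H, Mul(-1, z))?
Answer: Rational(7965, 308) ≈ 25.860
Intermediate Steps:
O = Rational(295, 308) (O = Add(Mul(-48, Rational(-1, 64)), Mul(16, Rational(1, 77))) = Add(Rational(3, 4), Rational(16, 77)) = Rational(295, 308) ≈ 0.95779)
Mul(O, Add(19, Function('P')(Mul(0, 5), 8))) = Mul(Rational(295, 308), Add(19, Add(8, Mul(-1, Mul(0, 5))))) = Mul(Rational(295, 308), Add(19, Add(8, Mul(-1, 0)))) = Mul(Rational(295, 308), Add(19, Add(8, 0))) = Mul(Rational(295, 308), Add(19, 8)) = Mul(Rational(295, 308), 27) = Rational(7965, 308)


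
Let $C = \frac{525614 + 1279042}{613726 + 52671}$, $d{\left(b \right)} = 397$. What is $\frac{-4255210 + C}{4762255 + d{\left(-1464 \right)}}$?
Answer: $- \frac{10823119747}{12113805362} \approx -0.89345$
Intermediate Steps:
$C = \frac{13776}{5087}$ ($C = \frac{1804656}{666397} = 1804656 \cdot \frac{1}{666397} = \frac{13776}{5087} \approx 2.7081$)
$\frac{-4255210 + C}{4762255 + d{\left(-1464 \right)}} = \frac{-4255210 + \frac{13776}{5087}}{4762255 + 397} = - \frac{21646239494}{5087 \cdot 4762652} = \left(- \frac{21646239494}{5087}\right) \frac{1}{4762652} = - \frac{10823119747}{12113805362}$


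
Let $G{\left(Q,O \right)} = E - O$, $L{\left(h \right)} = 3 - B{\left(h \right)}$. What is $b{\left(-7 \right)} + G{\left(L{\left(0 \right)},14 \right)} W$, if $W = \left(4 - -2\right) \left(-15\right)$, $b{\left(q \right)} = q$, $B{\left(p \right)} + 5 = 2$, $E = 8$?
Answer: $533$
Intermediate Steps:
$B{\left(p \right)} = -3$ ($B{\left(p \right)} = -5 + 2 = -3$)
$L{\left(h \right)} = 6$ ($L{\left(h \right)} = 3 - -3 = 3 + 3 = 6$)
$G{\left(Q,O \right)} = 8 - O$
$W = -90$ ($W = \left(4 + 2\right) \left(-15\right) = 6 \left(-15\right) = -90$)
$b{\left(-7 \right)} + G{\left(L{\left(0 \right)},14 \right)} W = -7 + \left(8 - 14\right) \left(-90\right) = -7 - -540 = -7 + 540 = 533$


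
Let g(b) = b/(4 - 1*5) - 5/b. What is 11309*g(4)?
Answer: -237489/4 ≈ -59372.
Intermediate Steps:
g(b) = -b - 5/b (g(b) = b/(4 - 5) - 5/b = b/(-1) - 5/b = b*(-1) - 5/b = -b - 5/b)
11309*g(4) = 11309*(-1*4 - 5/4) = 11309*(-4 - 5*1/4) = 11309*(-4 - 5/4) = 11309*(-21/4) = -237489/4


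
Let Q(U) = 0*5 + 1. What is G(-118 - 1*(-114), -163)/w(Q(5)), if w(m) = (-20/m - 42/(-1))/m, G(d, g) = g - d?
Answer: -159/22 ≈ -7.2273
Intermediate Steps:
Q(U) = 1 (Q(U) = 0 + 1 = 1)
w(m) = (42 - 20/m)/m (w(m) = (-20/m - 42*(-1))/m = (-20/m + 42)/m = (42 - 20/m)/m)
G(-118 - 1*(-114), -163)/w(Q(5)) = (-163 - (-118 - 1*(-114)))/((2*(-10 + 21*1)/1²)) = (-163 - (-118 + 114))/((2*1*(-10 + 21))) = (-163 - 1*(-4))/((2*1*11)) = (-163 + 4)/22 = -159*1/22 = -159/22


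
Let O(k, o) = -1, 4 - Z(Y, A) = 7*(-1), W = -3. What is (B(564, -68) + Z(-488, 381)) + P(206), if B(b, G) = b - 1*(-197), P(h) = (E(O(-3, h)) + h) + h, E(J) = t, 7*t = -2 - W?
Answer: 8289/7 ≈ 1184.1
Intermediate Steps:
Z(Y, A) = 11 (Z(Y, A) = 4 - 7*(-1) = 4 - 1*(-7) = 4 + 7 = 11)
t = ⅐ (t = (-2 - 1*(-3))/7 = (-2 + 3)/7 = (⅐)*1 = ⅐ ≈ 0.14286)
E(J) = ⅐
P(h) = ⅐ + 2*h (P(h) = (⅐ + h) + h = ⅐ + 2*h)
B(b, G) = 197 + b (B(b, G) = b + 197 = 197 + b)
(B(564, -68) + Z(-488, 381)) + P(206) = ((197 + 564) + 11) + (⅐ + 2*206) = (761 + 11) + (⅐ + 412) = 772 + 2885/7 = 8289/7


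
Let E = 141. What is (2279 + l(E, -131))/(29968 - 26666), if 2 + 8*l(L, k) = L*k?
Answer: -241/26416 ≈ -0.0091233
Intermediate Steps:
l(L, k) = -1/4 + L*k/8 (l(L, k) = -1/4 + (L*k)/8 = -1/4 + L*k/8)
(2279 + l(E, -131))/(29968 - 26666) = (2279 + (-1/4 + (1/8)*141*(-131)))/(29968 - 26666) = (2279 + (-1/4 - 18471/8))/3302 = (2279 - 18473/8)*(1/3302) = -241/8*1/3302 = -241/26416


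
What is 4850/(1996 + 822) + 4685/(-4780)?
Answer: 998067/1347004 ≈ 0.74095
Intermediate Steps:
4850/(1996 + 822) + 4685/(-4780) = 4850/2818 + 4685*(-1/4780) = 4850*(1/2818) - 937/956 = 2425/1409 - 937/956 = 998067/1347004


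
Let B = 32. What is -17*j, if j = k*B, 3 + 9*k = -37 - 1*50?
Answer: 5440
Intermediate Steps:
k = -10 (k = -⅓ + (-37 - 1*50)/9 = -⅓ + (-37 - 50)/9 = -⅓ + (⅑)*(-87) = -⅓ - 29/3 = -10)
j = -320 (j = -10*32 = -320)
-17*j = -17*(-320) = 5440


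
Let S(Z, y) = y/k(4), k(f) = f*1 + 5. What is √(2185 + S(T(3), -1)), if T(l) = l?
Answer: 4*√1229/3 ≈ 46.743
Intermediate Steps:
k(f) = 5 + f (k(f) = f + 5 = 5 + f)
S(Z, y) = y/9 (S(Z, y) = y/(5 + 4) = y/9)
√(2185 + S(T(3), -1)) = √(2185 + (⅑)*(-1)) = √(2185 - ⅑) = √(19664/9) = 4*√1229/3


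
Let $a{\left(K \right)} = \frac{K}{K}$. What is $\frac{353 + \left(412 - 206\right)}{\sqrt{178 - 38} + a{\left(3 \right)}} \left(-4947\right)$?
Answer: $\frac{2765373}{139} - \frac{5530746 \sqrt{35}}{139} \approx -2.155 \cdot 10^{5}$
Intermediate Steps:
$a{\left(K \right)} = 1$
$\frac{353 + \left(412 - 206\right)}{\sqrt{178 - 38} + a{\left(3 \right)}} \left(-4947\right) = \frac{353 + \left(412 - 206\right)}{\sqrt{178 - 38} + 1} \left(-4947\right) = \frac{353 + \left(412 - 206\right)}{\sqrt{140} + 1} \left(-4947\right) = \frac{353 + 206}{2 \sqrt{35} + 1} \left(-4947\right) = \frac{559}{1 + 2 \sqrt{35}} \left(-4947\right) = - \frac{2765373}{1 + 2 \sqrt{35}}$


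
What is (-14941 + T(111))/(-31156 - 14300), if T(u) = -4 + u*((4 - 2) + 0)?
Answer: 14723/45456 ≈ 0.32390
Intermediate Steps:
T(u) = -4 + 2*u (T(u) = -4 + u*(2 + 0) = -4 + u*2 = -4 + 2*u)
(-14941 + T(111))/(-31156 - 14300) = (-14941 + (-4 + 2*111))/(-31156 - 14300) = (-14941 + (-4 + 222))/(-45456) = (-14941 + 218)*(-1/45456) = -14723*(-1/45456) = 14723/45456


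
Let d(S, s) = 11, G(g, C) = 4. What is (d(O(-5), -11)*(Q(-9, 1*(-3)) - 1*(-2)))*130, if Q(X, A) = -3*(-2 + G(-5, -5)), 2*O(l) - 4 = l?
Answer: -5720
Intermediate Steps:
O(l) = 2 + l/2
Q(X, A) = -6 (Q(X, A) = -3*(-2 + 4) = -3*2 = -6)
(d(O(-5), -11)*(Q(-9, 1*(-3)) - 1*(-2)))*130 = (11*(-6 - 1*(-2)))*130 = (11*(-6 + 2))*130 = (11*(-4))*130 = -44*130 = -5720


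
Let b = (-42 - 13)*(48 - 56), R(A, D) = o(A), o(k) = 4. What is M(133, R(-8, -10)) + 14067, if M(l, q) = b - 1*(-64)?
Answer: 14571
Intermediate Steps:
R(A, D) = 4
b = 440 (b = -55*(-8) = 440)
M(l, q) = 504 (M(l, q) = 440 - 1*(-64) = 440 + 64 = 504)
M(133, R(-8, -10)) + 14067 = 504 + 14067 = 14571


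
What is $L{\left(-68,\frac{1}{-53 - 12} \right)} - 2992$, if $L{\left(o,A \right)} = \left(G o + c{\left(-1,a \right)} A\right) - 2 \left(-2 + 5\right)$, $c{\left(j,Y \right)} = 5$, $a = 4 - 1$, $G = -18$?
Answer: $- \frac{23063}{13} \approx -1774.1$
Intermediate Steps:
$a = 3$ ($a = 4 - 1 = 3$)
$L{\left(o,A \right)} = -6 - 18 o + 5 A$ ($L{\left(o,A \right)} = \left(- 18 o + 5 A\right) - 2 \left(-2 + 5\right) = \left(- 18 o + 5 A\right) - 6 = -6 - 18 o + 5 A$)
$L{\left(-68,\frac{1}{-53 - 12} \right)} - 2992 = \left(-6 - -1224 + \frac{5}{-53 - 12}\right) - 2992 = \left(-6 + 1224 + \frac{5}{-65}\right) - 2992 = \left(-6 + 1224 + 5 \left(- \frac{1}{65}\right)\right) - 2992 = \left(-6 + 1224 - \frac{1}{13}\right) - 2992 = \frac{15833}{13} - 2992 = - \frac{23063}{13}$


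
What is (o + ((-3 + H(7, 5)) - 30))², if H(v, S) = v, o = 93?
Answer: 4489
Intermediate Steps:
(o + ((-3 + H(7, 5)) - 30))² = (93 + ((-3 + 7) - 30))² = (93 + (4 - 30))² = (93 - 26)² = 67² = 4489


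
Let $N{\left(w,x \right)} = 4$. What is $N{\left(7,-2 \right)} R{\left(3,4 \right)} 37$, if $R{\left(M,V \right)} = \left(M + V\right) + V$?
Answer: $1628$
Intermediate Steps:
$R{\left(M,V \right)} = M + 2 V$
$N{\left(7,-2 \right)} R{\left(3,4 \right)} 37 = 4 \left(3 + 2 \cdot 4\right) 37 = 4 \left(3 + 8\right) 37 = 4 \cdot 11 \cdot 37 = 44 \cdot 37 = 1628$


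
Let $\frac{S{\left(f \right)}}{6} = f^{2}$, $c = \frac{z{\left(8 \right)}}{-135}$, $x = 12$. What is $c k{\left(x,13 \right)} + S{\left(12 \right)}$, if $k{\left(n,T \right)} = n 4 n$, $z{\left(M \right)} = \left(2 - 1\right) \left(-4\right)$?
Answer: $\frac{13216}{15} \approx 881.07$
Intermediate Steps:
$z{\left(M \right)} = -4$ ($z{\left(M \right)} = 1 \left(-4\right) = -4$)
$k{\left(n,T \right)} = 4 n^{2}$ ($k{\left(n,T \right)} = 4 n n = 4 n^{2}$)
$c = \frac{4}{135}$ ($c = - \frac{4}{-135} = \left(-4\right) \left(- \frac{1}{135}\right) = \frac{4}{135} \approx 0.02963$)
$S{\left(f \right)} = 6 f^{2}$
$c k{\left(x,13 \right)} + S{\left(12 \right)} = \frac{4 \cdot 4 \cdot 12^{2}}{135} + 6 \cdot 12^{2} = \frac{4 \cdot 4 \cdot 144}{135} + 6 \cdot 144 = \frac{4}{135} \cdot 576 + 864 = \frac{256}{15} + 864 = \frac{13216}{15}$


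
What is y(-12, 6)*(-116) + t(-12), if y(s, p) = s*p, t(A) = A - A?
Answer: 8352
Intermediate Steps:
t(A) = 0
y(s, p) = p*s
y(-12, 6)*(-116) + t(-12) = (6*(-12))*(-116) + 0 = -72*(-116) + 0 = 8352 + 0 = 8352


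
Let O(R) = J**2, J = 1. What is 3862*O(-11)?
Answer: 3862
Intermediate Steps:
O(R) = 1 (O(R) = 1**2 = 1)
3862*O(-11) = 3862*1 = 3862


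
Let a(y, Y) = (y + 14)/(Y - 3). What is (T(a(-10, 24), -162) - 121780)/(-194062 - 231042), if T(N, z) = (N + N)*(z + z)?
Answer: 213331/743932 ≈ 0.28676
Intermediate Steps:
a(y, Y) = (14 + y)/(-3 + Y)
T(N, z) = 4*N*z (T(N, z) = (2*N)*(2*z) = 4*N*z)
(T(a(-10, 24), -162) - 121780)/(-194062 - 231042) = (4*((14 - 10)/(-3 + 24))*(-162) - 121780)/(-194062 - 231042) = (4*(4/21)*(-162) - 121780)/(-425104) = (4*((1/21)*4)*(-162) - 121780)*(-1/425104) = (4*(4/21)*(-162) - 121780)*(-1/425104) = (-864/7 - 121780)*(-1/425104) = -853324/7*(-1/425104) = 213331/743932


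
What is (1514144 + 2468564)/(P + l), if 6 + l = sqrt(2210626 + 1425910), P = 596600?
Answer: 594014924138/88980191075 - 1991354*sqrt(909134)/88980191075 ≈ 6.6545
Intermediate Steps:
l = -6 + 2*sqrt(909134) (l = -6 + sqrt(2210626 + 1425910) = -6 + sqrt(3636536) = -6 + 2*sqrt(909134) ≈ 1901.0)
(1514144 + 2468564)/(P + l) = (1514144 + 2468564)/(596600 + (-6 + 2*sqrt(909134))) = 3982708/(596594 + 2*sqrt(909134))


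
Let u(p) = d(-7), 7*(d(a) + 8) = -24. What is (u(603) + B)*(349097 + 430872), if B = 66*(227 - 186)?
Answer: 14711775278/7 ≈ 2.1017e+9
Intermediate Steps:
d(a) = -80/7 (d(a) = -8 + (1/7)*(-24) = -8 - 24/7 = -80/7)
B = 2706 (B = 66*41 = 2706)
u(p) = -80/7
(u(603) + B)*(349097 + 430872) = (-80/7 + 2706)*(349097 + 430872) = (18862/7)*779969 = 14711775278/7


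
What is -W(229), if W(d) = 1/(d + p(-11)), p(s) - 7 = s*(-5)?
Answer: -1/291 ≈ -0.0034364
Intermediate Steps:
p(s) = 7 - 5*s (p(s) = 7 + s*(-5) = 7 - 5*s)
W(d) = 1/(62 + d) (W(d) = 1/(d + (7 - 5*(-11))) = 1/(d + (7 + 55)) = 1/(d + 62) = 1/(62 + d))
-W(229) = -1/(62 + 229) = -1/291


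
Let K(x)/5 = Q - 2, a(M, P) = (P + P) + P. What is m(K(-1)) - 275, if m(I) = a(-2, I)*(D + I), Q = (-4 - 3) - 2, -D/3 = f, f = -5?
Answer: 6325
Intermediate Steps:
a(M, P) = 3*P (a(M, P) = 2*P + P = 3*P)
D = 15 (D = -3*(-5) = 15)
Q = -9 (Q = -7 - 2 = -9)
K(x) = -55 (K(x) = 5*(-9 - 2) = 5*(-11) = -55)
m(I) = 3*I*(15 + I) (m(I) = (3*I)*(15 + I) = 3*I*(15 + I))
m(K(-1)) - 275 = 3*(-55)*(15 - 55) - 275 = 3*(-55)*(-40) - 275 = 6600 - 275 = 6325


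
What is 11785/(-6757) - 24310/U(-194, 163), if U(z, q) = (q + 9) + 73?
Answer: -33429999/331093 ≈ -100.97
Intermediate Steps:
U(z, q) = 82 + q (U(z, q) = (9 + q) + 73 = 82 + q)
11785/(-6757) - 24310/U(-194, 163) = 11785/(-6757) - 24310/(82 + 163) = 11785*(-1/6757) - 24310/245 = -11785/6757 - 24310*1/245 = -11785/6757 - 4862/49 = -33429999/331093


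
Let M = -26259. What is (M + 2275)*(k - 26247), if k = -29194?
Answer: 1329696944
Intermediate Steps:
(M + 2275)*(k - 26247) = (-26259 + 2275)*(-29194 - 26247) = -23984*(-55441) = 1329696944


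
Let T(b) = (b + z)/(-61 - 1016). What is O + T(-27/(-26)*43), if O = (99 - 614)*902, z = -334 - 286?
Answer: -13007754101/28002 ≈ -4.6453e+5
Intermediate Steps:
z = -620
T(b) = 620/1077 - b/1077 (T(b) = (b - 620)/(-61 - 1016) = (-620 + b)/(-1077) = (-620 + b)*(-1/1077) = 620/1077 - b/1077)
O = -464530 (O = -515*902 = -464530)
O + T(-27/(-26)*43) = -464530 + (620/1077 - (-27/(-26))*43/1077) = -464530 + (620/1077 - (-27*(-1/26))*43/1077) = -464530 + (620/1077 - 9*43/9334) = -464530 + (620/1077 - 1/1077*1161/26) = -464530 + (620/1077 - 387/9334) = -464530 + 14959/28002 = -13007754101/28002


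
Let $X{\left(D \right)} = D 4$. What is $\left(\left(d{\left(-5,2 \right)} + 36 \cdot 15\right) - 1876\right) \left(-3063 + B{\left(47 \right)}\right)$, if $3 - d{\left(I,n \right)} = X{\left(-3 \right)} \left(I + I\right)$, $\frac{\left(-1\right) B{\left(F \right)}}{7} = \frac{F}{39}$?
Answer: $\frac{174049058}{39} \approx 4.4628 \cdot 10^{6}$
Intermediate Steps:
$X{\left(D \right)} = 4 D$
$B{\left(F \right)} = - \frac{7 F}{39}$ ($B{\left(F \right)} = - 7 \frac{F}{39} = - \frac{7 F}{39}$)
$d{\left(I,n \right)} = 3 + 24 I$ ($d{\left(I,n \right)} = 3 - 4 \left(-3\right) \left(I + I\right) = 3 - - 12 \cdot 2 I = 3 - - 24 I = 3 + 24 I$)
$\left(\left(d{\left(-5,2 \right)} + 36 \cdot 15\right) - 1876\right) \left(-3063 + B{\left(47 \right)}\right) = \left(\left(\left(3 + 24 \left(-5\right)\right) + 36 \cdot 15\right) - 1876\right) \left(-3063 - \frac{329}{39}\right) = \left(\left(\left(3 - 120\right) + 540\right) - 1876\right) \left(-3063 - \frac{329}{39}\right) = \left(\left(-117 + 540\right) - 1876\right) \left(- \frac{119786}{39}\right) = \left(423 - 1876\right) \left(- \frac{119786}{39}\right) = \left(-1453\right) \left(- \frac{119786}{39}\right) = \frac{174049058}{39}$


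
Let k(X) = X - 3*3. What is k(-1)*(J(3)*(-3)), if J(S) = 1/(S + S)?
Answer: 5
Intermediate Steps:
J(S) = 1/(2*S)
k(X) = -9 + X (k(X) = X - 9 = -9 + X)
k(-1)*(J(3)*(-3)) = (-9 - 1)*(((½)/3)*(-3)) = -10*(½)*(⅓)*(-3) = -5*(-3)/3 = -10*(-½) = 5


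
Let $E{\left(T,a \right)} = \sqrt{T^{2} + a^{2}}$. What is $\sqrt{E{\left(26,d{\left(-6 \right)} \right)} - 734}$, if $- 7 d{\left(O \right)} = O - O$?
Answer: $2 i \sqrt{177} \approx 26.608 i$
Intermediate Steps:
$d{\left(O \right)} = 0$ ($d{\left(O \right)} = - \frac{O - O}{7} = \left(- \frac{1}{7}\right) 0 = 0$)
$\sqrt{E{\left(26,d{\left(-6 \right)} \right)} - 734} = \sqrt{\sqrt{26^{2} + 0^{2}} - 734} = \sqrt{\sqrt{676 + 0} - 734} = \sqrt{\sqrt{676} - 734} = \sqrt{26 - 734} = \sqrt{-708} = 2 i \sqrt{177}$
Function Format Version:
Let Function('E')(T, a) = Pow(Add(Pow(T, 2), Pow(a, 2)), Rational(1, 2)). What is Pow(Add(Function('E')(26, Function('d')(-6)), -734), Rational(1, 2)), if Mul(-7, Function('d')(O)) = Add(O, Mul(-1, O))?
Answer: Mul(2, I, Pow(177, Rational(1, 2))) ≈ Mul(26.608, I)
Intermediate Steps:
Function('d')(O) = 0 (Function('d')(O) = Mul(Rational(-1, 7), Add(O, Mul(-1, O))) = Mul(Rational(-1, 7), 0) = 0)
Pow(Add(Function('E')(26, Function('d')(-6)), -734), Rational(1, 2)) = Pow(Add(Pow(Add(Pow(26, 2), Pow(0, 2)), Rational(1, 2)), -734), Rational(1, 2)) = Pow(Add(Pow(Add(676, 0), Rational(1, 2)), -734), Rational(1, 2)) = Pow(Add(Pow(676, Rational(1, 2)), -734), Rational(1, 2)) = Pow(Add(26, -734), Rational(1, 2)) = Pow(-708, Rational(1, 2)) = Mul(2, I, Pow(177, Rational(1, 2)))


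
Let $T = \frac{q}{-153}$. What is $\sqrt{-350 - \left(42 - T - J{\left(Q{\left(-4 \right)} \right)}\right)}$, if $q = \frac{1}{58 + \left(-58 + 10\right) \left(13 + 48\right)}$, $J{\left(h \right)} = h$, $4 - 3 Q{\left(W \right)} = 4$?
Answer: $\frac{i \sqrt{8398277296010}}{146370} \approx 19.799 i$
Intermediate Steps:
$Q{\left(W \right)} = 0$ ($Q{\left(W \right)} = \frac{4}{3} - \frac{4}{3} = 0$)
$q = - \frac{1}{2870}$ ($q = \frac{1}{58 - 2928} = \frac{1}{-2870} = - \frac{1}{2870} \approx -0.00034843$)
$T = \frac{1}{439110}$ ($T = - \frac{1}{2870 \left(-153\right)} = \left(- \frac{1}{2870}\right) \left(- \frac{1}{153}\right) = \frac{1}{439110} \approx 2.2773 \cdot 10^{-6}$)
$\sqrt{-350 - \left(42 - T - J{\left(Q{\left(-4 \right)} \right)}\right)} = \sqrt{-350 + \left(\left(0 + \frac{1}{439110}\right) - 42\right)} = \sqrt{-350 + \left(\frac{1}{439110} - 42\right)} = \sqrt{-350 - \frac{18442619}{439110}} = \sqrt{- \frac{172131119}{439110}} = \frac{i \sqrt{8398277296010}}{146370}$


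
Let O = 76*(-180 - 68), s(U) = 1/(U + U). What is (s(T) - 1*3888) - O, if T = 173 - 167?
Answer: 179521/12 ≈ 14960.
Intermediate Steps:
T = 6
s(U) = 1/(2*U)
O = -18848 (O = 76*(-248) = -18848)
(s(T) - 1*3888) - O = ((½)/6 - 1*3888) - 1*(-18848) = ((½)*(⅙) - 3888) + 18848 = (1/12 - 3888) + 18848 = -46655/12 + 18848 = 179521/12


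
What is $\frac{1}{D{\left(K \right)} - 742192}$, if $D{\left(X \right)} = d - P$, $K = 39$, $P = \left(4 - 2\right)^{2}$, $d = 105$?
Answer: $- \frac{1}{742091} \approx -1.3475 \cdot 10^{-6}$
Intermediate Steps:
$P = 4$ ($P = 2^{2} = 4$)
$D{\left(X \right)} = 101$ ($D{\left(X \right)} = 105 - 4 = 101$)
$\frac{1}{D{\left(K \right)} - 742192} = \frac{1}{101 - 742192} = \frac{1}{-742091} = - \frac{1}{742091}$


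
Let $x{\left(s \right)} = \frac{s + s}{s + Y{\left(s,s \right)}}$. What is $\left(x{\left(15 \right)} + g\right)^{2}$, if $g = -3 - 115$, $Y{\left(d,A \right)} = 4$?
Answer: $\frac{4892944}{361} \approx 13554.0$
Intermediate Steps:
$x{\left(s \right)} = \frac{2 s}{4 + s}$ ($x{\left(s \right)} = \frac{s + s}{s + 4} = \frac{2 s}{4 + s}$)
$g = -118$
$\left(x{\left(15 \right)} + g\right)^{2} = \left(2 \cdot 15 \frac{1}{4 + 15} - 118\right)^{2} = \left(2 \cdot 15 \cdot \frac{1}{19} - 118\right)^{2} = \left(\frac{30}{19} - 118\right)^{2} = \left(- \frac{2212}{19}\right)^{2} = \frac{4892944}{361}$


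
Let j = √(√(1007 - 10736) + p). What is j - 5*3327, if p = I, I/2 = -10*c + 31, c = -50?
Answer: -16635 + √(1062 + 3*I*√1081) ≈ -16602.0 + 1.5117*I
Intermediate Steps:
I = 1062 (I = 2*(-10*(-50) + 31) = 2*(500 + 31) = 2*531 = 1062)
p = 1062
j = √(1062 + 3*I*√1081) (j = √(√(1007 - 10736) + 1062) = √(√(-9729) + 1062) = √(3*I*√1081 + 1062) = √(1062 + 3*I*√1081) ≈ 32.623 + 1.5117*I)
j - 5*3327 = √(1062 + 3*I*√1081) - 5*3327 = √(1062 + 3*I*√1081) - 1*16635 = √(1062 + 3*I*√1081) - 16635 = -16635 + √(1062 + 3*I*√1081)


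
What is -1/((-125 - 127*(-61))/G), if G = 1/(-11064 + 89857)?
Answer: -1/600560246 ≈ -1.6651e-9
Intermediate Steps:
G = 1/78793 ≈ 1.2691e-5
-1/((-125 - 127*(-61))/G) = -1/((-125 - 127*(-61))/(1/78793)) = -1/((-125 + 7747)*78793) = -1/(7622*78793) = -1/600560246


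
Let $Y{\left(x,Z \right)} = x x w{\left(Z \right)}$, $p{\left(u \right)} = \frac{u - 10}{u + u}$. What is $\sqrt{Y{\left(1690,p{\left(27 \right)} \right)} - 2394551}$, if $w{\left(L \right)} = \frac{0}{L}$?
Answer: $i \sqrt{2394551} \approx 1547.4 i$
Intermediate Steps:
$w{\left(L \right)} = 0$
$p{\left(u \right)} = \frac{-10 + u}{2 u}$
$Y{\left(x,Z \right)} = 0$ ($Y{\left(x,Z \right)} = x x 0 = x^{2} \cdot 0 = 0$)
$\sqrt{Y{\left(1690,p{\left(27 \right)} \right)} - 2394551} = \sqrt{0 - 2394551} = \sqrt{-2394551} = i \sqrt{2394551}$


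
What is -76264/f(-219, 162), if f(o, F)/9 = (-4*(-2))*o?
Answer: 9533/1971 ≈ 4.8366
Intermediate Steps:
f(o, F) = 72*o (f(o, F) = 9*((-4*(-2))*o) = 9*(8*o) = 72*o)
-76264/f(-219, 162) = -76264/(72*(-219)) = -76264/(-15768) = -76264*(-1/15768) = 9533/1971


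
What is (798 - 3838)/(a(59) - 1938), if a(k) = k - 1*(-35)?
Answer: 760/461 ≈ 1.6486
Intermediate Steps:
a(k) = 35 + k (a(k) = k + 35 = 35 + k)
(798 - 3838)/(a(59) - 1938) = (798 - 3838)/((35 + 59) - 1938) = -3040/(94 - 1938) = -3040/(-1844) = -3040*(-1/1844) = 760/461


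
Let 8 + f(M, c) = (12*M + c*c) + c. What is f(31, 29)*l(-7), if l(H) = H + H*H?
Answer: 51828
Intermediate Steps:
f(M, c) = -8 + c + c² + 12*M (f(M, c) = -8 + ((12*M + c*c) + c) = -8 + ((12*M + c²) + c) = -8 + ((c² + 12*M) + c) = -8 + (c + c² + 12*M) = -8 + c + c² + 12*M)
l(H) = H + H²
f(31, 29)*l(-7) = (-8 + 29 + 29² + 12*31)*(-7*(1 - 7)) = (-8 + 29 + 841 + 372)*(-7*(-6)) = 1234*42 = 51828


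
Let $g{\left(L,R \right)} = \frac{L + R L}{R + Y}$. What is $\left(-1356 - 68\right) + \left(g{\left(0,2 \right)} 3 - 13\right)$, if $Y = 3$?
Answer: $-1437$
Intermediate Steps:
$g{\left(L,R \right)} = \frac{L + L R}{3 + R}$ ($g{\left(L,R \right)} = \frac{L + R L}{R + 3} = \frac{L + L R}{3 + R}$)
$\left(-1356 - 68\right) + \left(g{\left(0,2 \right)} 3 - 13\right) = \left(-1356 - 68\right) - \left(13 - \frac{0 \left(1 + 2\right)}{3 + 2} \cdot 3\right) = -1424 - \left(13 - 0 \cdot \frac{1}{5} \cdot 3 \cdot 3\right) = -1424 + \left(0 \cdot 3 - 13\right) = -1424 + \left(0 - 13\right) = -1424 - 13 = -1437$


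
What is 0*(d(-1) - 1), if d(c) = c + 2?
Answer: 0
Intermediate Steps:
d(c) = 2 + c
0*(d(-1) - 1) = 0*((2 - 1) - 1) = 0*(1 - 1) = 0*0 = 0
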